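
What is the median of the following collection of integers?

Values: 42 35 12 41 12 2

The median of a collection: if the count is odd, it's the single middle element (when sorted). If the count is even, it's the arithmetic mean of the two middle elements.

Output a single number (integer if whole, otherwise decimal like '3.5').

Step 1: insert 42 -> lo=[42] (size 1, max 42) hi=[] (size 0) -> median=42
Step 2: insert 35 -> lo=[35] (size 1, max 35) hi=[42] (size 1, min 42) -> median=38.5
Step 3: insert 12 -> lo=[12, 35] (size 2, max 35) hi=[42] (size 1, min 42) -> median=35
Step 4: insert 41 -> lo=[12, 35] (size 2, max 35) hi=[41, 42] (size 2, min 41) -> median=38
Step 5: insert 12 -> lo=[12, 12, 35] (size 3, max 35) hi=[41, 42] (size 2, min 41) -> median=35
Step 6: insert 2 -> lo=[2, 12, 12] (size 3, max 12) hi=[35, 41, 42] (size 3, min 35) -> median=23.5

Answer: 23.5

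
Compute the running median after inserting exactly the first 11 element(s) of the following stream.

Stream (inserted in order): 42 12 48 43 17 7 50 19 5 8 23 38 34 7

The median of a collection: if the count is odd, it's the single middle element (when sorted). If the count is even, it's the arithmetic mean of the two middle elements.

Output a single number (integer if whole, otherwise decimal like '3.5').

Step 1: insert 42 -> lo=[42] (size 1, max 42) hi=[] (size 0) -> median=42
Step 2: insert 12 -> lo=[12] (size 1, max 12) hi=[42] (size 1, min 42) -> median=27
Step 3: insert 48 -> lo=[12, 42] (size 2, max 42) hi=[48] (size 1, min 48) -> median=42
Step 4: insert 43 -> lo=[12, 42] (size 2, max 42) hi=[43, 48] (size 2, min 43) -> median=42.5
Step 5: insert 17 -> lo=[12, 17, 42] (size 3, max 42) hi=[43, 48] (size 2, min 43) -> median=42
Step 6: insert 7 -> lo=[7, 12, 17] (size 3, max 17) hi=[42, 43, 48] (size 3, min 42) -> median=29.5
Step 7: insert 50 -> lo=[7, 12, 17, 42] (size 4, max 42) hi=[43, 48, 50] (size 3, min 43) -> median=42
Step 8: insert 19 -> lo=[7, 12, 17, 19] (size 4, max 19) hi=[42, 43, 48, 50] (size 4, min 42) -> median=30.5
Step 9: insert 5 -> lo=[5, 7, 12, 17, 19] (size 5, max 19) hi=[42, 43, 48, 50] (size 4, min 42) -> median=19
Step 10: insert 8 -> lo=[5, 7, 8, 12, 17] (size 5, max 17) hi=[19, 42, 43, 48, 50] (size 5, min 19) -> median=18
Step 11: insert 23 -> lo=[5, 7, 8, 12, 17, 19] (size 6, max 19) hi=[23, 42, 43, 48, 50] (size 5, min 23) -> median=19

Answer: 19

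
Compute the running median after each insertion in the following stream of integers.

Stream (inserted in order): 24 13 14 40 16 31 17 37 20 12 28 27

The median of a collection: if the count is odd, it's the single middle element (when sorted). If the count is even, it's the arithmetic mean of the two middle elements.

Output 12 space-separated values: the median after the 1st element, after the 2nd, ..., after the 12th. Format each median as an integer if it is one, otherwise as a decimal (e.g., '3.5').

Step 1: insert 24 -> lo=[24] (size 1, max 24) hi=[] (size 0) -> median=24
Step 2: insert 13 -> lo=[13] (size 1, max 13) hi=[24] (size 1, min 24) -> median=18.5
Step 3: insert 14 -> lo=[13, 14] (size 2, max 14) hi=[24] (size 1, min 24) -> median=14
Step 4: insert 40 -> lo=[13, 14] (size 2, max 14) hi=[24, 40] (size 2, min 24) -> median=19
Step 5: insert 16 -> lo=[13, 14, 16] (size 3, max 16) hi=[24, 40] (size 2, min 24) -> median=16
Step 6: insert 31 -> lo=[13, 14, 16] (size 3, max 16) hi=[24, 31, 40] (size 3, min 24) -> median=20
Step 7: insert 17 -> lo=[13, 14, 16, 17] (size 4, max 17) hi=[24, 31, 40] (size 3, min 24) -> median=17
Step 8: insert 37 -> lo=[13, 14, 16, 17] (size 4, max 17) hi=[24, 31, 37, 40] (size 4, min 24) -> median=20.5
Step 9: insert 20 -> lo=[13, 14, 16, 17, 20] (size 5, max 20) hi=[24, 31, 37, 40] (size 4, min 24) -> median=20
Step 10: insert 12 -> lo=[12, 13, 14, 16, 17] (size 5, max 17) hi=[20, 24, 31, 37, 40] (size 5, min 20) -> median=18.5
Step 11: insert 28 -> lo=[12, 13, 14, 16, 17, 20] (size 6, max 20) hi=[24, 28, 31, 37, 40] (size 5, min 24) -> median=20
Step 12: insert 27 -> lo=[12, 13, 14, 16, 17, 20] (size 6, max 20) hi=[24, 27, 28, 31, 37, 40] (size 6, min 24) -> median=22

Answer: 24 18.5 14 19 16 20 17 20.5 20 18.5 20 22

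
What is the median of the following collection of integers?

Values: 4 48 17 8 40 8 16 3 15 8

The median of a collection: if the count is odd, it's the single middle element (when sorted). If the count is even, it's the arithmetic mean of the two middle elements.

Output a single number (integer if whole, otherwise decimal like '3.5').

Answer: 11.5

Derivation:
Step 1: insert 4 -> lo=[4] (size 1, max 4) hi=[] (size 0) -> median=4
Step 2: insert 48 -> lo=[4] (size 1, max 4) hi=[48] (size 1, min 48) -> median=26
Step 3: insert 17 -> lo=[4, 17] (size 2, max 17) hi=[48] (size 1, min 48) -> median=17
Step 4: insert 8 -> lo=[4, 8] (size 2, max 8) hi=[17, 48] (size 2, min 17) -> median=12.5
Step 5: insert 40 -> lo=[4, 8, 17] (size 3, max 17) hi=[40, 48] (size 2, min 40) -> median=17
Step 6: insert 8 -> lo=[4, 8, 8] (size 3, max 8) hi=[17, 40, 48] (size 3, min 17) -> median=12.5
Step 7: insert 16 -> lo=[4, 8, 8, 16] (size 4, max 16) hi=[17, 40, 48] (size 3, min 17) -> median=16
Step 8: insert 3 -> lo=[3, 4, 8, 8] (size 4, max 8) hi=[16, 17, 40, 48] (size 4, min 16) -> median=12
Step 9: insert 15 -> lo=[3, 4, 8, 8, 15] (size 5, max 15) hi=[16, 17, 40, 48] (size 4, min 16) -> median=15
Step 10: insert 8 -> lo=[3, 4, 8, 8, 8] (size 5, max 8) hi=[15, 16, 17, 40, 48] (size 5, min 15) -> median=11.5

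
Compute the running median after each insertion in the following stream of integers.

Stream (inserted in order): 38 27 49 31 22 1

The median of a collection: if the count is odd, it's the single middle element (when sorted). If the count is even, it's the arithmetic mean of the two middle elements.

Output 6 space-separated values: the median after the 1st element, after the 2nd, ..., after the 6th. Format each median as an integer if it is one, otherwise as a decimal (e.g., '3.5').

Step 1: insert 38 -> lo=[38] (size 1, max 38) hi=[] (size 0) -> median=38
Step 2: insert 27 -> lo=[27] (size 1, max 27) hi=[38] (size 1, min 38) -> median=32.5
Step 3: insert 49 -> lo=[27, 38] (size 2, max 38) hi=[49] (size 1, min 49) -> median=38
Step 4: insert 31 -> lo=[27, 31] (size 2, max 31) hi=[38, 49] (size 2, min 38) -> median=34.5
Step 5: insert 22 -> lo=[22, 27, 31] (size 3, max 31) hi=[38, 49] (size 2, min 38) -> median=31
Step 6: insert 1 -> lo=[1, 22, 27] (size 3, max 27) hi=[31, 38, 49] (size 3, min 31) -> median=29

Answer: 38 32.5 38 34.5 31 29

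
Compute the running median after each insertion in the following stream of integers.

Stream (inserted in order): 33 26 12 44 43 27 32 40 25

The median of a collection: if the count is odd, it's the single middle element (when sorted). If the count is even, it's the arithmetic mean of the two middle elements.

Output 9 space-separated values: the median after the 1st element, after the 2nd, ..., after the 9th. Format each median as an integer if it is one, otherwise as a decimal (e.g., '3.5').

Step 1: insert 33 -> lo=[33] (size 1, max 33) hi=[] (size 0) -> median=33
Step 2: insert 26 -> lo=[26] (size 1, max 26) hi=[33] (size 1, min 33) -> median=29.5
Step 3: insert 12 -> lo=[12, 26] (size 2, max 26) hi=[33] (size 1, min 33) -> median=26
Step 4: insert 44 -> lo=[12, 26] (size 2, max 26) hi=[33, 44] (size 2, min 33) -> median=29.5
Step 5: insert 43 -> lo=[12, 26, 33] (size 3, max 33) hi=[43, 44] (size 2, min 43) -> median=33
Step 6: insert 27 -> lo=[12, 26, 27] (size 3, max 27) hi=[33, 43, 44] (size 3, min 33) -> median=30
Step 7: insert 32 -> lo=[12, 26, 27, 32] (size 4, max 32) hi=[33, 43, 44] (size 3, min 33) -> median=32
Step 8: insert 40 -> lo=[12, 26, 27, 32] (size 4, max 32) hi=[33, 40, 43, 44] (size 4, min 33) -> median=32.5
Step 9: insert 25 -> lo=[12, 25, 26, 27, 32] (size 5, max 32) hi=[33, 40, 43, 44] (size 4, min 33) -> median=32

Answer: 33 29.5 26 29.5 33 30 32 32.5 32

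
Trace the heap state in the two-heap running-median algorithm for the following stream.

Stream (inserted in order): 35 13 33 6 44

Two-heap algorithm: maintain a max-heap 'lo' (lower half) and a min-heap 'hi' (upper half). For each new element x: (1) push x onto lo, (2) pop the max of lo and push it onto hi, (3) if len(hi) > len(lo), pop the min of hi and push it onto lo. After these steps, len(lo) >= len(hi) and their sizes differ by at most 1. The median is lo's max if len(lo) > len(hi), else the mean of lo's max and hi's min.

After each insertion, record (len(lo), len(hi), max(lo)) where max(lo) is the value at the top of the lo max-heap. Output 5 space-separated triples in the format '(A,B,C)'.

Step 1: insert 35 -> lo=[35] hi=[] -> (len(lo)=1, len(hi)=0, max(lo)=35)
Step 2: insert 13 -> lo=[13] hi=[35] -> (len(lo)=1, len(hi)=1, max(lo)=13)
Step 3: insert 33 -> lo=[13, 33] hi=[35] -> (len(lo)=2, len(hi)=1, max(lo)=33)
Step 4: insert 6 -> lo=[6, 13] hi=[33, 35] -> (len(lo)=2, len(hi)=2, max(lo)=13)
Step 5: insert 44 -> lo=[6, 13, 33] hi=[35, 44] -> (len(lo)=3, len(hi)=2, max(lo)=33)

Answer: (1,0,35) (1,1,13) (2,1,33) (2,2,13) (3,2,33)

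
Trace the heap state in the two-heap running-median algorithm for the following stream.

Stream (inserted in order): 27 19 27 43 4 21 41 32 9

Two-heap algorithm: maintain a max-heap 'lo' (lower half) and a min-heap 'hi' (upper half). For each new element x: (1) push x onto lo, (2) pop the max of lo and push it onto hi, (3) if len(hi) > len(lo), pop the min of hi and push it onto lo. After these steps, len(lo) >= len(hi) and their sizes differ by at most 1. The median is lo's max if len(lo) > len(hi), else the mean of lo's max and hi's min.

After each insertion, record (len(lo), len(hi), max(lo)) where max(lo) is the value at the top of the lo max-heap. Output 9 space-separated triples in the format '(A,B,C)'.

Answer: (1,0,27) (1,1,19) (2,1,27) (2,2,27) (3,2,27) (3,3,21) (4,3,27) (4,4,27) (5,4,27)

Derivation:
Step 1: insert 27 -> lo=[27] hi=[] -> (len(lo)=1, len(hi)=0, max(lo)=27)
Step 2: insert 19 -> lo=[19] hi=[27] -> (len(lo)=1, len(hi)=1, max(lo)=19)
Step 3: insert 27 -> lo=[19, 27] hi=[27] -> (len(lo)=2, len(hi)=1, max(lo)=27)
Step 4: insert 43 -> lo=[19, 27] hi=[27, 43] -> (len(lo)=2, len(hi)=2, max(lo)=27)
Step 5: insert 4 -> lo=[4, 19, 27] hi=[27, 43] -> (len(lo)=3, len(hi)=2, max(lo)=27)
Step 6: insert 21 -> lo=[4, 19, 21] hi=[27, 27, 43] -> (len(lo)=3, len(hi)=3, max(lo)=21)
Step 7: insert 41 -> lo=[4, 19, 21, 27] hi=[27, 41, 43] -> (len(lo)=4, len(hi)=3, max(lo)=27)
Step 8: insert 32 -> lo=[4, 19, 21, 27] hi=[27, 32, 41, 43] -> (len(lo)=4, len(hi)=4, max(lo)=27)
Step 9: insert 9 -> lo=[4, 9, 19, 21, 27] hi=[27, 32, 41, 43] -> (len(lo)=5, len(hi)=4, max(lo)=27)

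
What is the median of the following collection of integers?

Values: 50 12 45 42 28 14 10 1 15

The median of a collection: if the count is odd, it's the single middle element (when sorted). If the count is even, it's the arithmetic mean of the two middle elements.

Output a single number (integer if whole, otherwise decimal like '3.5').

Step 1: insert 50 -> lo=[50] (size 1, max 50) hi=[] (size 0) -> median=50
Step 2: insert 12 -> lo=[12] (size 1, max 12) hi=[50] (size 1, min 50) -> median=31
Step 3: insert 45 -> lo=[12, 45] (size 2, max 45) hi=[50] (size 1, min 50) -> median=45
Step 4: insert 42 -> lo=[12, 42] (size 2, max 42) hi=[45, 50] (size 2, min 45) -> median=43.5
Step 5: insert 28 -> lo=[12, 28, 42] (size 3, max 42) hi=[45, 50] (size 2, min 45) -> median=42
Step 6: insert 14 -> lo=[12, 14, 28] (size 3, max 28) hi=[42, 45, 50] (size 3, min 42) -> median=35
Step 7: insert 10 -> lo=[10, 12, 14, 28] (size 4, max 28) hi=[42, 45, 50] (size 3, min 42) -> median=28
Step 8: insert 1 -> lo=[1, 10, 12, 14] (size 4, max 14) hi=[28, 42, 45, 50] (size 4, min 28) -> median=21
Step 9: insert 15 -> lo=[1, 10, 12, 14, 15] (size 5, max 15) hi=[28, 42, 45, 50] (size 4, min 28) -> median=15

Answer: 15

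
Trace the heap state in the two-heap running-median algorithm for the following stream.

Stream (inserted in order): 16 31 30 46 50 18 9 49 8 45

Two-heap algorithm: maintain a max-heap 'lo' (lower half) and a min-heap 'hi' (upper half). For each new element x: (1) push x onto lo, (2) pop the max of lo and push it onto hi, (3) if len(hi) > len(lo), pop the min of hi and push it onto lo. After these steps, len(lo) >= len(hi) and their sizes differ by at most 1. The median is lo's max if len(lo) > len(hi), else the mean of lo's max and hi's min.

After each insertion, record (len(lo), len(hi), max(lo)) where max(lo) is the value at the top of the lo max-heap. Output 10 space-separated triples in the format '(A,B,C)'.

Answer: (1,0,16) (1,1,16) (2,1,30) (2,2,30) (3,2,31) (3,3,30) (4,3,30) (4,4,30) (5,4,30) (5,5,30)

Derivation:
Step 1: insert 16 -> lo=[16] hi=[] -> (len(lo)=1, len(hi)=0, max(lo)=16)
Step 2: insert 31 -> lo=[16] hi=[31] -> (len(lo)=1, len(hi)=1, max(lo)=16)
Step 3: insert 30 -> lo=[16, 30] hi=[31] -> (len(lo)=2, len(hi)=1, max(lo)=30)
Step 4: insert 46 -> lo=[16, 30] hi=[31, 46] -> (len(lo)=2, len(hi)=2, max(lo)=30)
Step 5: insert 50 -> lo=[16, 30, 31] hi=[46, 50] -> (len(lo)=3, len(hi)=2, max(lo)=31)
Step 6: insert 18 -> lo=[16, 18, 30] hi=[31, 46, 50] -> (len(lo)=3, len(hi)=3, max(lo)=30)
Step 7: insert 9 -> lo=[9, 16, 18, 30] hi=[31, 46, 50] -> (len(lo)=4, len(hi)=3, max(lo)=30)
Step 8: insert 49 -> lo=[9, 16, 18, 30] hi=[31, 46, 49, 50] -> (len(lo)=4, len(hi)=4, max(lo)=30)
Step 9: insert 8 -> lo=[8, 9, 16, 18, 30] hi=[31, 46, 49, 50] -> (len(lo)=5, len(hi)=4, max(lo)=30)
Step 10: insert 45 -> lo=[8, 9, 16, 18, 30] hi=[31, 45, 46, 49, 50] -> (len(lo)=5, len(hi)=5, max(lo)=30)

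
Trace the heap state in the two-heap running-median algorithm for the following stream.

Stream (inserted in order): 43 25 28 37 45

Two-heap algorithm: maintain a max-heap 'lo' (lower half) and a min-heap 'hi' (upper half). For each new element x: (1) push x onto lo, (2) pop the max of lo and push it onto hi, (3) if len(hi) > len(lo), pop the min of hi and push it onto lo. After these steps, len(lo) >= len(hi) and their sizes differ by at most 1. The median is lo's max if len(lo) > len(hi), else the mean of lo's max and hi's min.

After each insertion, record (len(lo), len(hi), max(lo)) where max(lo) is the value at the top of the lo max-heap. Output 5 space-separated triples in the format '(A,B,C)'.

Answer: (1,0,43) (1,1,25) (2,1,28) (2,2,28) (3,2,37)

Derivation:
Step 1: insert 43 -> lo=[43] hi=[] -> (len(lo)=1, len(hi)=0, max(lo)=43)
Step 2: insert 25 -> lo=[25] hi=[43] -> (len(lo)=1, len(hi)=1, max(lo)=25)
Step 3: insert 28 -> lo=[25, 28] hi=[43] -> (len(lo)=2, len(hi)=1, max(lo)=28)
Step 4: insert 37 -> lo=[25, 28] hi=[37, 43] -> (len(lo)=2, len(hi)=2, max(lo)=28)
Step 5: insert 45 -> lo=[25, 28, 37] hi=[43, 45] -> (len(lo)=3, len(hi)=2, max(lo)=37)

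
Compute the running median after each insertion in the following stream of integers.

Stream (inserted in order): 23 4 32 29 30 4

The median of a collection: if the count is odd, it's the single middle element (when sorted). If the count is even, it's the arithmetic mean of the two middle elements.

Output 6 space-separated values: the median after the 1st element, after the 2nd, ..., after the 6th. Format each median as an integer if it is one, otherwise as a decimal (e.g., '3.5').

Answer: 23 13.5 23 26 29 26

Derivation:
Step 1: insert 23 -> lo=[23] (size 1, max 23) hi=[] (size 0) -> median=23
Step 2: insert 4 -> lo=[4] (size 1, max 4) hi=[23] (size 1, min 23) -> median=13.5
Step 3: insert 32 -> lo=[4, 23] (size 2, max 23) hi=[32] (size 1, min 32) -> median=23
Step 4: insert 29 -> lo=[4, 23] (size 2, max 23) hi=[29, 32] (size 2, min 29) -> median=26
Step 5: insert 30 -> lo=[4, 23, 29] (size 3, max 29) hi=[30, 32] (size 2, min 30) -> median=29
Step 6: insert 4 -> lo=[4, 4, 23] (size 3, max 23) hi=[29, 30, 32] (size 3, min 29) -> median=26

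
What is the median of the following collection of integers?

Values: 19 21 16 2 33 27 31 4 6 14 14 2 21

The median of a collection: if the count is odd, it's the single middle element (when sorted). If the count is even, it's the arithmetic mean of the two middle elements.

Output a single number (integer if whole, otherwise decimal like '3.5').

Step 1: insert 19 -> lo=[19] (size 1, max 19) hi=[] (size 0) -> median=19
Step 2: insert 21 -> lo=[19] (size 1, max 19) hi=[21] (size 1, min 21) -> median=20
Step 3: insert 16 -> lo=[16, 19] (size 2, max 19) hi=[21] (size 1, min 21) -> median=19
Step 4: insert 2 -> lo=[2, 16] (size 2, max 16) hi=[19, 21] (size 2, min 19) -> median=17.5
Step 5: insert 33 -> lo=[2, 16, 19] (size 3, max 19) hi=[21, 33] (size 2, min 21) -> median=19
Step 6: insert 27 -> lo=[2, 16, 19] (size 3, max 19) hi=[21, 27, 33] (size 3, min 21) -> median=20
Step 7: insert 31 -> lo=[2, 16, 19, 21] (size 4, max 21) hi=[27, 31, 33] (size 3, min 27) -> median=21
Step 8: insert 4 -> lo=[2, 4, 16, 19] (size 4, max 19) hi=[21, 27, 31, 33] (size 4, min 21) -> median=20
Step 9: insert 6 -> lo=[2, 4, 6, 16, 19] (size 5, max 19) hi=[21, 27, 31, 33] (size 4, min 21) -> median=19
Step 10: insert 14 -> lo=[2, 4, 6, 14, 16] (size 5, max 16) hi=[19, 21, 27, 31, 33] (size 5, min 19) -> median=17.5
Step 11: insert 14 -> lo=[2, 4, 6, 14, 14, 16] (size 6, max 16) hi=[19, 21, 27, 31, 33] (size 5, min 19) -> median=16
Step 12: insert 2 -> lo=[2, 2, 4, 6, 14, 14] (size 6, max 14) hi=[16, 19, 21, 27, 31, 33] (size 6, min 16) -> median=15
Step 13: insert 21 -> lo=[2, 2, 4, 6, 14, 14, 16] (size 7, max 16) hi=[19, 21, 21, 27, 31, 33] (size 6, min 19) -> median=16

Answer: 16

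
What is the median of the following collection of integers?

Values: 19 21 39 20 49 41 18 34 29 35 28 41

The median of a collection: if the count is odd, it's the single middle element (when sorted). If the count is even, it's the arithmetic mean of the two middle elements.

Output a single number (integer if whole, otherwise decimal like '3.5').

Answer: 31.5

Derivation:
Step 1: insert 19 -> lo=[19] (size 1, max 19) hi=[] (size 0) -> median=19
Step 2: insert 21 -> lo=[19] (size 1, max 19) hi=[21] (size 1, min 21) -> median=20
Step 3: insert 39 -> lo=[19, 21] (size 2, max 21) hi=[39] (size 1, min 39) -> median=21
Step 4: insert 20 -> lo=[19, 20] (size 2, max 20) hi=[21, 39] (size 2, min 21) -> median=20.5
Step 5: insert 49 -> lo=[19, 20, 21] (size 3, max 21) hi=[39, 49] (size 2, min 39) -> median=21
Step 6: insert 41 -> lo=[19, 20, 21] (size 3, max 21) hi=[39, 41, 49] (size 3, min 39) -> median=30
Step 7: insert 18 -> lo=[18, 19, 20, 21] (size 4, max 21) hi=[39, 41, 49] (size 3, min 39) -> median=21
Step 8: insert 34 -> lo=[18, 19, 20, 21] (size 4, max 21) hi=[34, 39, 41, 49] (size 4, min 34) -> median=27.5
Step 9: insert 29 -> lo=[18, 19, 20, 21, 29] (size 5, max 29) hi=[34, 39, 41, 49] (size 4, min 34) -> median=29
Step 10: insert 35 -> lo=[18, 19, 20, 21, 29] (size 5, max 29) hi=[34, 35, 39, 41, 49] (size 5, min 34) -> median=31.5
Step 11: insert 28 -> lo=[18, 19, 20, 21, 28, 29] (size 6, max 29) hi=[34, 35, 39, 41, 49] (size 5, min 34) -> median=29
Step 12: insert 41 -> lo=[18, 19, 20, 21, 28, 29] (size 6, max 29) hi=[34, 35, 39, 41, 41, 49] (size 6, min 34) -> median=31.5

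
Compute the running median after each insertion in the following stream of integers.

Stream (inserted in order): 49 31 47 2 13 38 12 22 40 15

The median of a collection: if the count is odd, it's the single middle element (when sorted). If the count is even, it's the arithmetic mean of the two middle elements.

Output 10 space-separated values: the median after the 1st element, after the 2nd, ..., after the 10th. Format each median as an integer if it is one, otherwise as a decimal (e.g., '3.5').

Answer: 49 40 47 39 31 34.5 31 26.5 31 26.5

Derivation:
Step 1: insert 49 -> lo=[49] (size 1, max 49) hi=[] (size 0) -> median=49
Step 2: insert 31 -> lo=[31] (size 1, max 31) hi=[49] (size 1, min 49) -> median=40
Step 3: insert 47 -> lo=[31, 47] (size 2, max 47) hi=[49] (size 1, min 49) -> median=47
Step 4: insert 2 -> lo=[2, 31] (size 2, max 31) hi=[47, 49] (size 2, min 47) -> median=39
Step 5: insert 13 -> lo=[2, 13, 31] (size 3, max 31) hi=[47, 49] (size 2, min 47) -> median=31
Step 6: insert 38 -> lo=[2, 13, 31] (size 3, max 31) hi=[38, 47, 49] (size 3, min 38) -> median=34.5
Step 7: insert 12 -> lo=[2, 12, 13, 31] (size 4, max 31) hi=[38, 47, 49] (size 3, min 38) -> median=31
Step 8: insert 22 -> lo=[2, 12, 13, 22] (size 4, max 22) hi=[31, 38, 47, 49] (size 4, min 31) -> median=26.5
Step 9: insert 40 -> lo=[2, 12, 13, 22, 31] (size 5, max 31) hi=[38, 40, 47, 49] (size 4, min 38) -> median=31
Step 10: insert 15 -> lo=[2, 12, 13, 15, 22] (size 5, max 22) hi=[31, 38, 40, 47, 49] (size 5, min 31) -> median=26.5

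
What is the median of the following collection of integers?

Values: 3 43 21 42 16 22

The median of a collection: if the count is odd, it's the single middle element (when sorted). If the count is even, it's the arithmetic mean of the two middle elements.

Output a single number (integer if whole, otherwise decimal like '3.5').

Step 1: insert 3 -> lo=[3] (size 1, max 3) hi=[] (size 0) -> median=3
Step 2: insert 43 -> lo=[3] (size 1, max 3) hi=[43] (size 1, min 43) -> median=23
Step 3: insert 21 -> lo=[3, 21] (size 2, max 21) hi=[43] (size 1, min 43) -> median=21
Step 4: insert 42 -> lo=[3, 21] (size 2, max 21) hi=[42, 43] (size 2, min 42) -> median=31.5
Step 5: insert 16 -> lo=[3, 16, 21] (size 3, max 21) hi=[42, 43] (size 2, min 42) -> median=21
Step 6: insert 22 -> lo=[3, 16, 21] (size 3, max 21) hi=[22, 42, 43] (size 3, min 22) -> median=21.5

Answer: 21.5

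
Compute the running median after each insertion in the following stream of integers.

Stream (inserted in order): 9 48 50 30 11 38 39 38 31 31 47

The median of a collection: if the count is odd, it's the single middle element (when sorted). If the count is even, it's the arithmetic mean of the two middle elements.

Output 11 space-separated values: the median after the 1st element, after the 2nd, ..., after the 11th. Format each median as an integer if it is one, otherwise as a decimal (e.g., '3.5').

Step 1: insert 9 -> lo=[9] (size 1, max 9) hi=[] (size 0) -> median=9
Step 2: insert 48 -> lo=[9] (size 1, max 9) hi=[48] (size 1, min 48) -> median=28.5
Step 3: insert 50 -> lo=[9, 48] (size 2, max 48) hi=[50] (size 1, min 50) -> median=48
Step 4: insert 30 -> lo=[9, 30] (size 2, max 30) hi=[48, 50] (size 2, min 48) -> median=39
Step 5: insert 11 -> lo=[9, 11, 30] (size 3, max 30) hi=[48, 50] (size 2, min 48) -> median=30
Step 6: insert 38 -> lo=[9, 11, 30] (size 3, max 30) hi=[38, 48, 50] (size 3, min 38) -> median=34
Step 7: insert 39 -> lo=[9, 11, 30, 38] (size 4, max 38) hi=[39, 48, 50] (size 3, min 39) -> median=38
Step 8: insert 38 -> lo=[9, 11, 30, 38] (size 4, max 38) hi=[38, 39, 48, 50] (size 4, min 38) -> median=38
Step 9: insert 31 -> lo=[9, 11, 30, 31, 38] (size 5, max 38) hi=[38, 39, 48, 50] (size 4, min 38) -> median=38
Step 10: insert 31 -> lo=[9, 11, 30, 31, 31] (size 5, max 31) hi=[38, 38, 39, 48, 50] (size 5, min 38) -> median=34.5
Step 11: insert 47 -> lo=[9, 11, 30, 31, 31, 38] (size 6, max 38) hi=[38, 39, 47, 48, 50] (size 5, min 38) -> median=38

Answer: 9 28.5 48 39 30 34 38 38 38 34.5 38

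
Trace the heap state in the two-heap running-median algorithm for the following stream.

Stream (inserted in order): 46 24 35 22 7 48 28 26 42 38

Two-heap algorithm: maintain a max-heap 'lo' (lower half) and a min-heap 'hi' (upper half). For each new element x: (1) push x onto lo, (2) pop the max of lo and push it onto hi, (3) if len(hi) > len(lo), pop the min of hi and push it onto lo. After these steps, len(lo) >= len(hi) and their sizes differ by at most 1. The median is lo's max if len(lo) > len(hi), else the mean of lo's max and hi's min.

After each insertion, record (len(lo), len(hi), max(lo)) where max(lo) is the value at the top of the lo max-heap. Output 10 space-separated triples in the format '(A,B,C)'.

Step 1: insert 46 -> lo=[46] hi=[] -> (len(lo)=1, len(hi)=0, max(lo)=46)
Step 2: insert 24 -> lo=[24] hi=[46] -> (len(lo)=1, len(hi)=1, max(lo)=24)
Step 3: insert 35 -> lo=[24, 35] hi=[46] -> (len(lo)=2, len(hi)=1, max(lo)=35)
Step 4: insert 22 -> lo=[22, 24] hi=[35, 46] -> (len(lo)=2, len(hi)=2, max(lo)=24)
Step 5: insert 7 -> lo=[7, 22, 24] hi=[35, 46] -> (len(lo)=3, len(hi)=2, max(lo)=24)
Step 6: insert 48 -> lo=[7, 22, 24] hi=[35, 46, 48] -> (len(lo)=3, len(hi)=3, max(lo)=24)
Step 7: insert 28 -> lo=[7, 22, 24, 28] hi=[35, 46, 48] -> (len(lo)=4, len(hi)=3, max(lo)=28)
Step 8: insert 26 -> lo=[7, 22, 24, 26] hi=[28, 35, 46, 48] -> (len(lo)=4, len(hi)=4, max(lo)=26)
Step 9: insert 42 -> lo=[7, 22, 24, 26, 28] hi=[35, 42, 46, 48] -> (len(lo)=5, len(hi)=4, max(lo)=28)
Step 10: insert 38 -> lo=[7, 22, 24, 26, 28] hi=[35, 38, 42, 46, 48] -> (len(lo)=5, len(hi)=5, max(lo)=28)

Answer: (1,0,46) (1,1,24) (2,1,35) (2,2,24) (3,2,24) (3,3,24) (4,3,28) (4,4,26) (5,4,28) (5,5,28)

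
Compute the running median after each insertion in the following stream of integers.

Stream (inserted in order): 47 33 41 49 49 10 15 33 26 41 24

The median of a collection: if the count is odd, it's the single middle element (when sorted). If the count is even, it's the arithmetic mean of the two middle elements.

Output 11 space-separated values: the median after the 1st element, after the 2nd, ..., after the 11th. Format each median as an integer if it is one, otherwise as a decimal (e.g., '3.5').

Step 1: insert 47 -> lo=[47] (size 1, max 47) hi=[] (size 0) -> median=47
Step 2: insert 33 -> lo=[33] (size 1, max 33) hi=[47] (size 1, min 47) -> median=40
Step 3: insert 41 -> lo=[33, 41] (size 2, max 41) hi=[47] (size 1, min 47) -> median=41
Step 4: insert 49 -> lo=[33, 41] (size 2, max 41) hi=[47, 49] (size 2, min 47) -> median=44
Step 5: insert 49 -> lo=[33, 41, 47] (size 3, max 47) hi=[49, 49] (size 2, min 49) -> median=47
Step 6: insert 10 -> lo=[10, 33, 41] (size 3, max 41) hi=[47, 49, 49] (size 3, min 47) -> median=44
Step 7: insert 15 -> lo=[10, 15, 33, 41] (size 4, max 41) hi=[47, 49, 49] (size 3, min 47) -> median=41
Step 8: insert 33 -> lo=[10, 15, 33, 33] (size 4, max 33) hi=[41, 47, 49, 49] (size 4, min 41) -> median=37
Step 9: insert 26 -> lo=[10, 15, 26, 33, 33] (size 5, max 33) hi=[41, 47, 49, 49] (size 4, min 41) -> median=33
Step 10: insert 41 -> lo=[10, 15, 26, 33, 33] (size 5, max 33) hi=[41, 41, 47, 49, 49] (size 5, min 41) -> median=37
Step 11: insert 24 -> lo=[10, 15, 24, 26, 33, 33] (size 6, max 33) hi=[41, 41, 47, 49, 49] (size 5, min 41) -> median=33

Answer: 47 40 41 44 47 44 41 37 33 37 33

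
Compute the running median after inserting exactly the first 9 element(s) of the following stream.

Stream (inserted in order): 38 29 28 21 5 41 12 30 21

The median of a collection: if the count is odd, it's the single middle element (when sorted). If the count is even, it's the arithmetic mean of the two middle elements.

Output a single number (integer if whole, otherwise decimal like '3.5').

Answer: 28

Derivation:
Step 1: insert 38 -> lo=[38] (size 1, max 38) hi=[] (size 0) -> median=38
Step 2: insert 29 -> lo=[29] (size 1, max 29) hi=[38] (size 1, min 38) -> median=33.5
Step 3: insert 28 -> lo=[28, 29] (size 2, max 29) hi=[38] (size 1, min 38) -> median=29
Step 4: insert 21 -> lo=[21, 28] (size 2, max 28) hi=[29, 38] (size 2, min 29) -> median=28.5
Step 5: insert 5 -> lo=[5, 21, 28] (size 3, max 28) hi=[29, 38] (size 2, min 29) -> median=28
Step 6: insert 41 -> lo=[5, 21, 28] (size 3, max 28) hi=[29, 38, 41] (size 3, min 29) -> median=28.5
Step 7: insert 12 -> lo=[5, 12, 21, 28] (size 4, max 28) hi=[29, 38, 41] (size 3, min 29) -> median=28
Step 8: insert 30 -> lo=[5, 12, 21, 28] (size 4, max 28) hi=[29, 30, 38, 41] (size 4, min 29) -> median=28.5
Step 9: insert 21 -> lo=[5, 12, 21, 21, 28] (size 5, max 28) hi=[29, 30, 38, 41] (size 4, min 29) -> median=28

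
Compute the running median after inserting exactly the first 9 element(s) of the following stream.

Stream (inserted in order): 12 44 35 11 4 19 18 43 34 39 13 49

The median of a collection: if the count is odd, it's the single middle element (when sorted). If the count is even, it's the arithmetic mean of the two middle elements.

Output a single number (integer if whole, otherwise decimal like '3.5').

Step 1: insert 12 -> lo=[12] (size 1, max 12) hi=[] (size 0) -> median=12
Step 2: insert 44 -> lo=[12] (size 1, max 12) hi=[44] (size 1, min 44) -> median=28
Step 3: insert 35 -> lo=[12, 35] (size 2, max 35) hi=[44] (size 1, min 44) -> median=35
Step 4: insert 11 -> lo=[11, 12] (size 2, max 12) hi=[35, 44] (size 2, min 35) -> median=23.5
Step 5: insert 4 -> lo=[4, 11, 12] (size 3, max 12) hi=[35, 44] (size 2, min 35) -> median=12
Step 6: insert 19 -> lo=[4, 11, 12] (size 3, max 12) hi=[19, 35, 44] (size 3, min 19) -> median=15.5
Step 7: insert 18 -> lo=[4, 11, 12, 18] (size 4, max 18) hi=[19, 35, 44] (size 3, min 19) -> median=18
Step 8: insert 43 -> lo=[4, 11, 12, 18] (size 4, max 18) hi=[19, 35, 43, 44] (size 4, min 19) -> median=18.5
Step 9: insert 34 -> lo=[4, 11, 12, 18, 19] (size 5, max 19) hi=[34, 35, 43, 44] (size 4, min 34) -> median=19

Answer: 19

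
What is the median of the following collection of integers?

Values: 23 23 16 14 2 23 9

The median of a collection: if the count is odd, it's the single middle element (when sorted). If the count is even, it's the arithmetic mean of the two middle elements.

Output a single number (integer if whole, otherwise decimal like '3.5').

Answer: 16

Derivation:
Step 1: insert 23 -> lo=[23] (size 1, max 23) hi=[] (size 0) -> median=23
Step 2: insert 23 -> lo=[23] (size 1, max 23) hi=[23] (size 1, min 23) -> median=23
Step 3: insert 16 -> lo=[16, 23] (size 2, max 23) hi=[23] (size 1, min 23) -> median=23
Step 4: insert 14 -> lo=[14, 16] (size 2, max 16) hi=[23, 23] (size 2, min 23) -> median=19.5
Step 5: insert 2 -> lo=[2, 14, 16] (size 3, max 16) hi=[23, 23] (size 2, min 23) -> median=16
Step 6: insert 23 -> lo=[2, 14, 16] (size 3, max 16) hi=[23, 23, 23] (size 3, min 23) -> median=19.5
Step 7: insert 9 -> lo=[2, 9, 14, 16] (size 4, max 16) hi=[23, 23, 23] (size 3, min 23) -> median=16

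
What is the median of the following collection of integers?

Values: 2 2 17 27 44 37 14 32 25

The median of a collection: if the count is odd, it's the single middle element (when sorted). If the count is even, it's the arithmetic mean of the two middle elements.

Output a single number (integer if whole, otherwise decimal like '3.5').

Answer: 25

Derivation:
Step 1: insert 2 -> lo=[2] (size 1, max 2) hi=[] (size 0) -> median=2
Step 2: insert 2 -> lo=[2] (size 1, max 2) hi=[2] (size 1, min 2) -> median=2
Step 3: insert 17 -> lo=[2, 2] (size 2, max 2) hi=[17] (size 1, min 17) -> median=2
Step 4: insert 27 -> lo=[2, 2] (size 2, max 2) hi=[17, 27] (size 2, min 17) -> median=9.5
Step 5: insert 44 -> lo=[2, 2, 17] (size 3, max 17) hi=[27, 44] (size 2, min 27) -> median=17
Step 6: insert 37 -> lo=[2, 2, 17] (size 3, max 17) hi=[27, 37, 44] (size 3, min 27) -> median=22
Step 7: insert 14 -> lo=[2, 2, 14, 17] (size 4, max 17) hi=[27, 37, 44] (size 3, min 27) -> median=17
Step 8: insert 32 -> lo=[2, 2, 14, 17] (size 4, max 17) hi=[27, 32, 37, 44] (size 4, min 27) -> median=22
Step 9: insert 25 -> lo=[2, 2, 14, 17, 25] (size 5, max 25) hi=[27, 32, 37, 44] (size 4, min 27) -> median=25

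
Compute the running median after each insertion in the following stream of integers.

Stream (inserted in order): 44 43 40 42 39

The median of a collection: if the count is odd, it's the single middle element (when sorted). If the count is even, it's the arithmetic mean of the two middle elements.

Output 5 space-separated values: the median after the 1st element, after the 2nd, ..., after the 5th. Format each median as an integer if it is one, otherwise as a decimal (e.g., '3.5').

Step 1: insert 44 -> lo=[44] (size 1, max 44) hi=[] (size 0) -> median=44
Step 2: insert 43 -> lo=[43] (size 1, max 43) hi=[44] (size 1, min 44) -> median=43.5
Step 3: insert 40 -> lo=[40, 43] (size 2, max 43) hi=[44] (size 1, min 44) -> median=43
Step 4: insert 42 -> lo=[40, 42] (size 2, max 42) hi=[43, 44] (size 2, min 43) -> median=42.5
Step 5: insert 39 -> lo=[39, 40, 42] (size 3, max 42) hi=[43, 44] (size 2, min 43) -> median=42

Answer: 44 43.5 43 42.5 42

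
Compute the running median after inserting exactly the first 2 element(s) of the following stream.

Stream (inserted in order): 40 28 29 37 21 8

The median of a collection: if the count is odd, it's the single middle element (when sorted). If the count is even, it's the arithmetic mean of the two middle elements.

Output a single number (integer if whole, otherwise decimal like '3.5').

Answer: 34

Derivation:
Step 1: insert 40 -> lo=[40] (size 1, max 40) hi=[] (size 0) -> median=40
Step 2: insert 28 -> lo=[28] (size 1, max 28) hi=[40] (size 1, min 40) -> median=34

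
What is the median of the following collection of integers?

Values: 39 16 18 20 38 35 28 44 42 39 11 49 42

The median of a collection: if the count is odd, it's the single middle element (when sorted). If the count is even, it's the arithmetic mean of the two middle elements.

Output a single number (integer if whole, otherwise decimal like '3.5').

Answer: 38

Derivation:
Step 1: insert 39 -> lo=[39] (size 1, max 39) hi=[] (size 0) -> median=39
Step 2: insert 16 -> lo=[16] (size 1, max 16) hi=[39] (size 1, min 39) -> median=27.5
Step 3: insert 18 -> lo=[16, 18] (size 2, max 18) hi=[39] (size 1, min 39) -> median=18
Step 4: insert 20 -> lo=[16, 18] (size 2, max 18) hi=[20, 39] (size 2, min 20) -> median=19
Step 5: insert 38 -> lo=[16, 18, 20] (size 3, max 20) hi=[38, 39] (size 2, min 38) -> median=20
Step 6: insert 35 -> lo=[16, 18, 20] (size 3, max 20) hi=[35, 38, 39] (size 3, min 35) -> median=27.5
Step 7: insert 28 -> lo=[16, 18, 20, 28] (size 4, max 28) hi=[35, 38, 39] (size 3, min 35) -> median=28
Step 8: insert 44 -> lo=[16, 18, 20, 28] (size 4, max 28) hi=[35, 38, 39, 44] (size 4, min 35) -> median=31.5
Step 9: insert 42 -> lo=[16, 18, 20, 28, 35] (size 5, max 35) hi=[38, 39, 42, 44] (size 4, min 38) -> median=35
Step 10: insert 39 -> lo=[16, 18, 20, 28, 35] (size 5, max 35) hi=[38, 39, 39, 42, 44] (size 5, min 38) -> median=36.5
Step 11: insert 11 -> lo=[11, 16, 18, 20, 28, 35] (size 6, max 35) hi=[38, 39, 39, 42, 44] (size 5, min 38) -> median=35
Step 12: insert 49 -> lo=[11, 16, 18, 20, 28, 35] (size 6, max 35) hi=[38, 39, 39, 42, 44, 49] (size 6, min 38) -> median=36.5
Step 13: insert 42 -> lo=[11, 16, 18, 20, 28, 35, 38] (size 7, max 38) hi=[39, 39, 42, 42, 44, 49] (size 6, min 39) -> median=38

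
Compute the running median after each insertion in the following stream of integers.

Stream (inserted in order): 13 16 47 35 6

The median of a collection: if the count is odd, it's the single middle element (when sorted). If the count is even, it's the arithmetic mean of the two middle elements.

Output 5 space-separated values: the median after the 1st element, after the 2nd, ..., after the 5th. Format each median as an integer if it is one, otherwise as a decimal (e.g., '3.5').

Step 1: insert 13 -> lo=[13] (size 1, max 13) hi=[] (size 0) -> median=13
Step 2: insert 16 -> lo=[13] (size 1, max 13) hi=[16] (size 1, min 16) -> median=14.5
Step 3: insert 47 -> lo=[13, 16] (size 2, max 16) hi=[47] (size 1, min 47) -> median=16
Step 4: insert 35 -> lo=[13, 16] (size 2, max 16) hi=[35, 47] (size 2, min 35) -> median=25.5
Step 5: insert 6 -> lo=[6, 13, 16] (size 3, max 16) hi=[35, 47] (size 2, min 35) -> median=16

Answer: 13 14.5 16 25.5 16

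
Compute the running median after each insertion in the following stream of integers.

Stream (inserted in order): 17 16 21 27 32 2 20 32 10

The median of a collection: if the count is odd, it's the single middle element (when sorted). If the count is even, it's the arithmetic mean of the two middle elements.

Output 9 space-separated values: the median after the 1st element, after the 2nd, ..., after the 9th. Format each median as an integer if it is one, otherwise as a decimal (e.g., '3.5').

Answer: 17 16.5 17 19 21 19 20 20.5 20

Derivation:
Step 1: insert 17 -> lo=[17] (size 1, max 17) hi=[] (size 0) -> median=17
Step 2: insert 16 -> lo=[16] (size 1, max 16) hi=[17] (size 1, min 17) -> median=16.5
Step 3: insert 21 -> lo=[16, 17] (size 2, max 17) hi=[21] (size 1, min 21) -> median=17
Step 4: insert 27 -> lo=[16, 17] (size 2, max 17) hi=[21, 27] (size 2, min 21) -> median=19
Step 5: insert 32 -> lo=[16, 17, 21] (size 3, max 21) hi=[27, 32] (size 2, min 27) -> median=21
Step 6: insert 2 -> lo=[2, 16, 17] (size 3, max 17) hi=[21, 27, 32] (size 3, min 21) -> median=19
Step 7: insert 20 -> lo=[2, 16, 17, 20] (size 4, max 20) hi=[21, 27, 32] (size 3, min 21) -> median=20
Step 8: insert 32 -> lo=[2, 16, 17, 20] (size 4, max 20) hi=[21, 27, 32, 32] (size 4, min 21) -> median=20.5
Step 9: insert 10 -> lo=[2, 10, 16, 17, 20] (size 5, max 20) hi=[21, 27, 32, 32] (size 4, min 21) -> median=20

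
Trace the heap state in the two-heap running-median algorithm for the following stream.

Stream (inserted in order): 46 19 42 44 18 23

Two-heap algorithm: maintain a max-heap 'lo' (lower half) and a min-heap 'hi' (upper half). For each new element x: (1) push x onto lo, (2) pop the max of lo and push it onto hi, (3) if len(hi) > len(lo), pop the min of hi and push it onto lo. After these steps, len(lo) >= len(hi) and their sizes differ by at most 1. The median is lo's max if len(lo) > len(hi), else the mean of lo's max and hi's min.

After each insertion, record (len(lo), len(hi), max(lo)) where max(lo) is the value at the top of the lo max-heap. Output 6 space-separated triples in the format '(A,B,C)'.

Step 1: insert 46 -> lo=[46] hi=[] -> (len(lo)=1, len(hi)=0, max(lo)=46)
Step 2: insert 19 -> lo=[19] hi=[46] -> (len(lo)=1, len(hi)=1, max(lo)=19)
Step 3: insert 42 -> lo=[19, 42] hi=[46] -> (len(lo)=2, len(hi)=1, max(lo)=42)
Step 4: insert 44 -> lo=[19, 42] hi=[44, 46] -> (len(lo)=2, len(hi)=2, max(lo)=42)
Step 5: insert 18 -> lo=[18, 19, 42] hi=[44, 46] -> (len(lo)=3, len(hi)=2, max(lo)=42)
Step 6: insert 23 -> lo=[18, 19, 23] hi=[42, 44, 46] -> (len(lo)=3, len(hi)=3, max(lo)=23)

Answer: (1,0,46) (1,1,19) (2,1,42) (2,2,42) (3,2,42) (3,3,23)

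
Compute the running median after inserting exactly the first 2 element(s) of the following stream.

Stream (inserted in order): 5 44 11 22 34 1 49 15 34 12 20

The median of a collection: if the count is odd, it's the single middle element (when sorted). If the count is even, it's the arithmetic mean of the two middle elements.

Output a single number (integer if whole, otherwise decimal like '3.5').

Answer: 24.5

Derivation:
Step 1: insert 5 -> lo=[5] (size 1, max 5) hi=[] (size 0) -> median=5
Step 2: insert 44 -> lo=[5] (size 1, max 5) hi=[44] (size 1, min 44) -> median=24.5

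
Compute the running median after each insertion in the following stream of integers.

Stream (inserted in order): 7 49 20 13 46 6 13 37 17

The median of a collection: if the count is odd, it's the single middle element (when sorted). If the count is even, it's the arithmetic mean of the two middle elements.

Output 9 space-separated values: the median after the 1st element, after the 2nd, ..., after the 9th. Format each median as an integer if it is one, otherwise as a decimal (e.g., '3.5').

Answer: 7 28 20 16.5 20 16.5 13 16.5 17

Derivation:
Step 1: insert 7 -> lo=[7] (size 1, max 7) hi=[] (size 0) -> median=7
Step 2: insert 49 -> lo=[7] (size 1, max 7) hi=[49] (size 1, min 49) -> median=28
Step 3: insert 20 -> lo=[7, 20] (size 2, max 20) hi=[49] (size 1, min 49) -> median=20
Step 4: insert 13 -> lo=[7, 13] (size 2, max 13) hi=[20, 49] (size 2, min 20) -> median=16.5
Step 5: insert 46 -> lo=[7, 13, 20] (size 3, max 20) hi=[46, 49] (size 2, min 46) -> median=20
Step 6: insert 6 -> lo=[6, 7, 13] (size 3, max 13) hi=[20, 46, 49] (size 3, min 20) -> median=16.5
Step 7: insert 13 -> lo=[6, 7, 13, 13] (size 4, max 13) hi=[20, 46, 49] (size 3, min 20) -> median=13
Step 8: insert 37 -> lo=[6, 7, 13, 13] (size 4, max 13) hi=[20, 37, 46, 49] (size 4, min 20) -> median=16.5
Step 9: insert 17 -> lo=[6, 7, 13, 13, 17] (size 5, max 17) hi=[20, 37, 46, 49] (size 4, min 20) -> median=17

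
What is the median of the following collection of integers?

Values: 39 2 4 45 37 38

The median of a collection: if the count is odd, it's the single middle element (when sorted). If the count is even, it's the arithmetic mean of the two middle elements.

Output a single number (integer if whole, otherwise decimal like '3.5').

Step 1: insert 39 -> lo=[39] (size 1, max 39) hi=[] (size 0) -> median=39
Step 2: insert 2 -> lo=[2] (size 1, max 2) hi=[39] (size 1, min 39) -> median=20.5
Step 3: insert 4 -> lo=[2, 4] (size 2, max 4) hi=[39] (size 1, min 39) -> median=4
Step 4: insert 45 -> lo=[2, 4] (size 2, max 4) hi=[39, 45] (size 2, min 39) -> median=21.5
Step 5: insert 37 -> lo=[2, 4, 37] (size 3, max 37) hi=[39, 45] (size 2, min 39) -> median=37
Step 6: insert 38 -> lo=[2, 4, 37] (size 3, max 37) hi=[38, 39, 45] (size 3, min 38) -> median=37.5

Answer: 37.5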